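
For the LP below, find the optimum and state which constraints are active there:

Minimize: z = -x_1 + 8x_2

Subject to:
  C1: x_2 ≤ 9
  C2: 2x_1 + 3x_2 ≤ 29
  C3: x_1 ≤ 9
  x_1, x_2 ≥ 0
Optimal: x_1 = 9, x_2 = 0
Binding: C3, x_2 ≥ 0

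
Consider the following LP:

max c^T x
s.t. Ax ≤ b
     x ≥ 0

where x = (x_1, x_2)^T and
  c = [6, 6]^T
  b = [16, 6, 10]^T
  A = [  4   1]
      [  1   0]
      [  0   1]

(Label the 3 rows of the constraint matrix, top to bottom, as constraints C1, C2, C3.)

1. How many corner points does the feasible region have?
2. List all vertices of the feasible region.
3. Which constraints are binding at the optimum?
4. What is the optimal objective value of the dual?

1. 4
2. (0, 0), (4, 0), (1.5, 10), (0, 10)
3. C1, C3
4. 69 (by strong duality, equal to the primal optimum)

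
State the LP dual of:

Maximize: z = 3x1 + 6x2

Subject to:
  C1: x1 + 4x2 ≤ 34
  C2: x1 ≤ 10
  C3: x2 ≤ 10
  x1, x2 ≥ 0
Minimize: z = 34y1 + 10y2 + 10y3

Subject to:
  C1: -y1 - y2 ≤ -3
  C2: -4y1 - y3 ≤ -6
  y1, y2, y3 ≥ 0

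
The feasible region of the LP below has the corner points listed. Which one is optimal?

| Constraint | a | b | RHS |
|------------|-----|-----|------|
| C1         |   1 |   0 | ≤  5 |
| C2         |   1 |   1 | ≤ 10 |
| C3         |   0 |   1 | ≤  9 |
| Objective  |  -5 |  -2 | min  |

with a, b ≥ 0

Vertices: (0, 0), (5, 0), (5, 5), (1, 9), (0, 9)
(5, 5) with z = -35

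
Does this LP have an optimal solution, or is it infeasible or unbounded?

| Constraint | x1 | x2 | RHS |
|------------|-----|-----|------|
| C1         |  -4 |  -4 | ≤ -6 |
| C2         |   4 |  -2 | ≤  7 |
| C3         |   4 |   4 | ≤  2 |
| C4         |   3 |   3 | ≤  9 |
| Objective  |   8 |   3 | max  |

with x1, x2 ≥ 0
C3 requires 4x1 + 4x2 ≤ 2, while C1 (-4x1 - 4x2 ≤ -6) is equivalent to 4x1 + 4x2 ≥ 6. Together they would need 6 ≤ 4x1 + 4x2 ≤ 2, which is impossible since 6 > 2. No point satisfies all constraints.

Infeasible: no point satisfies all constraints simultaneously.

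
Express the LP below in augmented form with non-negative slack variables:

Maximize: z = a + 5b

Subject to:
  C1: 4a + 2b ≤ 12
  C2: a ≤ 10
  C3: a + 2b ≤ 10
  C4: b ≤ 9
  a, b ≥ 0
max z = a + 5b

s.t.
  4a + 2b + s1 = 12
  a + s2 = 10
  a + 2b + s3 = 10
  b + s4 = 9
  a, b, s1, s2, s3, s4 ≥ 0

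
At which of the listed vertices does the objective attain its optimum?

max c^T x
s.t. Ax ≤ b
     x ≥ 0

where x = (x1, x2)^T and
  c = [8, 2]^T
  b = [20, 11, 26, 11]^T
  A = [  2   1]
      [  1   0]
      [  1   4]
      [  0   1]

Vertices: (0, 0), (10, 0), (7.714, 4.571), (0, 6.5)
(10, 0) with z = 80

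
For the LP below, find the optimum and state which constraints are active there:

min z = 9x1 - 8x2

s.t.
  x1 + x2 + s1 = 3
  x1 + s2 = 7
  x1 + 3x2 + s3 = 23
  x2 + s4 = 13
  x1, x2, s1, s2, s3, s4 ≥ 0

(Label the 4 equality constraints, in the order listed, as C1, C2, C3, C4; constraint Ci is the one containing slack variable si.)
Optimal: x1 = 0, x2 = 3
Slack at optimum:
  C1: slack = 0 (binding)
  C2: slack = 7
  C3: slack = 14
  C4: slack = 10
  x1 ≥ 0: x1 = 0 (binding)
  x2 ≥ 0: x2 = 3
Binding constraints: C1, x1 ≥ 0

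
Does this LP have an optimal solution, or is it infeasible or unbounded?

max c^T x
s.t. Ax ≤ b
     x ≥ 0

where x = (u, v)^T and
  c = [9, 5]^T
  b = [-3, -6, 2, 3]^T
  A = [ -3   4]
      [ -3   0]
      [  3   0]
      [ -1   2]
One constraint requires 3u ≤ 2, while the constraint -3u ≤ -6 is equivalent to 3u ≥ 6. Together they would need 6 ≤ 3u ≤ 2, which is impossible since 6 > 2. No point satisfies all constraints.

The feasible region is empty; the LP is infeasible.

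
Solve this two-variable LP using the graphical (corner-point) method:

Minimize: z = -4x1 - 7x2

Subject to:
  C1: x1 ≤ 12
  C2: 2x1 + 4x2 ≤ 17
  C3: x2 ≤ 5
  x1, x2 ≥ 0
x1 = 8.5, x2 = 0, z = -34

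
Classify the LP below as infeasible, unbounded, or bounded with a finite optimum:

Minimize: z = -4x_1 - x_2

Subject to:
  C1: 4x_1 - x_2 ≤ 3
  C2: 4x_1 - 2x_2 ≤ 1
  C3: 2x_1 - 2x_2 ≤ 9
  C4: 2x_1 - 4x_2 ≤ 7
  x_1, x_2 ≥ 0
Feasible point: (0, 0) satisfies every constraint, so the LP is feasible.
Direction d = (0, 1): for each constraint row a, a·d ≤ 0 —
  (4)(0) + (-1)(1) = -1 ≤ 0
  (4)(0) + (-2)(1) = -2 ≤ 0
  (2)(0) + (-2)(1) = -2 ≤ 0
  (2)(0) + (-4)(1) = -4 ≤ 0
and d ≥ 0, so (0, 0) + t·d stays feasible for every t ≥ 0. Along this ray z = -4x_1 - x_2 changes by -1 per unit t, so z → −∞.

Unbounded: there is a feasible ray along which z → −∞.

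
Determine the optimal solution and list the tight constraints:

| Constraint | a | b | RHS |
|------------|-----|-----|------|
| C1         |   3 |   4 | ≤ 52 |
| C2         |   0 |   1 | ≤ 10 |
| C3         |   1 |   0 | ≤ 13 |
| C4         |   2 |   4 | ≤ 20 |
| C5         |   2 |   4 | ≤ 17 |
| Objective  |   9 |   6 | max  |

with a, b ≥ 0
Optimal: a = 8.5, b = 0
Slack at optimum:
  C1: slack = 26.5
  C2: slack = 10
  C3: slack = 4.5
  C4: slack = 3
  C5: slack = 0 (binding)
  a ≥ 0: a = 8.5
  b ≥ 0: b = 0 (binding)
Binding constraints: C5, b ≥ 0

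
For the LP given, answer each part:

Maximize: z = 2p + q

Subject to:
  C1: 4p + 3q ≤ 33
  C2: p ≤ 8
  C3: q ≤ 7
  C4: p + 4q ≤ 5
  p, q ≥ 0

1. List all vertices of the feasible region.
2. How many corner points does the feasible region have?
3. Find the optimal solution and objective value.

1. (0, 0), (5, 0), (0, 1.25)
2. 3
3. p = 5, q = 0, z = 10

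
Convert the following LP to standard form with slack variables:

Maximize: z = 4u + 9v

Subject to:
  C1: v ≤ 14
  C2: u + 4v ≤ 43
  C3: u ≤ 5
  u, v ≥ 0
max z = 4u + 9v

s.t.
  v + s1 = 14
  u + 4v + s2 = 43
  u + s3 = 5
  u, v, s1, s2, s3 ≥ 0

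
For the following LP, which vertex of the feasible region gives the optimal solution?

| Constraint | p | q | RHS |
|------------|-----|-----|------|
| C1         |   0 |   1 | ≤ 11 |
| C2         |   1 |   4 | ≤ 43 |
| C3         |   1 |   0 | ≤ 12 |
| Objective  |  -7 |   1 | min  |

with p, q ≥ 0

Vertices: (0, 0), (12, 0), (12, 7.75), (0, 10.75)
(12, 0) with z = -84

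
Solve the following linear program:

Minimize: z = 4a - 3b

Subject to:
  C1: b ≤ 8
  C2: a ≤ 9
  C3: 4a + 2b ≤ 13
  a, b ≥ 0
Each vertex is the intersection of two constraint boundaries that also satisfies all remaining constraints:
  a = 0 and b = 0 → (0, 0)
  4a + 2b = 13 and b = 0 → (3.25, 0)
  4a + 2b = 13 and a = 0 → (0, 6.5)

Evaluating z = 4a - 3b at each vertex:
  (0, 0): z = 0
  (3.25, 0): z = 13
  (0, 6.5): z = -19.5

The minimum is at (0, 6.5) with z = -19.5.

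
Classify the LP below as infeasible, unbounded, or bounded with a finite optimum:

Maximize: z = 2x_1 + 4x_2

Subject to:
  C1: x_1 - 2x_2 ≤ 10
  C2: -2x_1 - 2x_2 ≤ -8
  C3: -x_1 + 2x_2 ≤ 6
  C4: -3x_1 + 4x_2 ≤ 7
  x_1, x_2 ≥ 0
Feasible point: (2, 2) satisfies every constraint, so the LP is feasible.
Direction d = (2, 1): for each constraint row a, a·d ≤ 0 —
  (1)(2) + (-2)(1) = 0 ≤ 0
  (-2)(2) + (-2)(1) = -6 ≤ 0
  (-1)(2) + (2)(1) = 0 ≤ 0
  (-3)(2) + (4)(1) = -2 ≤ 0
and d ≥ 0, so (2, 2) + t·d stays feasible for every t ≥ 0. Along this ray z = 2x_1 + 4x_2 changes by 8 per unit t, so z → +∞.

Unbounded — the objective can increase without bound over the feasible region.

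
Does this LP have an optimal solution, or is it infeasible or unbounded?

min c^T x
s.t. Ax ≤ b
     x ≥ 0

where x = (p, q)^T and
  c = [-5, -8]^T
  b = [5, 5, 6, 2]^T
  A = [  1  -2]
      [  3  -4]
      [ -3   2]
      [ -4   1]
Feasible point: (0, 0) satisfies every constraint, so the LP is feasible.
Direction d = (1, 1): for each constraint row a, a·d ≤ 0 —
  (1)(1) + (-2)(1) = -1 ≤ 0
  (3)(1) + (-4)(1) = -1 ≤ 0
  (-3)(1) + (2)(1) = -1 ≤ 0
  (-4)(1) + (1)(1) = -3 ≤ 0
and d ≥ 0, so (0, 0) + t·d stays feasible for every t ≥ 0. Along this ray z = -5p - 8q changes by -13 per unit t, so z → −∞.

The LP is unbounded; z can be made arbitrarily small.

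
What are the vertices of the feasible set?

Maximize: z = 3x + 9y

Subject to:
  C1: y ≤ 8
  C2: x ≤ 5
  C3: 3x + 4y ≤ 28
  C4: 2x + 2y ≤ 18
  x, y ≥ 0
Each vertex is the intersection of two constraint boundaries that also satisfies all remaining constraints:
  x = 0 and y = 0 → (0, 0)
  x = 5 and y = 0 → (5, 0)
  x = 5 and 3x + 4y = 28 → (5, 3.25)
  3x + 4y = 28 and x = 0 → (0, 7)

Vertices: (0, 0), (5, 0), (5, 3.25), (0, 7)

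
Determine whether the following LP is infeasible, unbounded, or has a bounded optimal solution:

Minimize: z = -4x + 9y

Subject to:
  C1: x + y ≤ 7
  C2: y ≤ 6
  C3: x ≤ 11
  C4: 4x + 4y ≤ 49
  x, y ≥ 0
The point (7, 0) satisfies every constraint, so the LP is feasible; the constraints give x ≤ 11 and y ≤ 6, which with x, y ≥ 0 keep the feasible region inside a bounded box. A feasible, bounded LP attains a finite optimum at a vertex.

Evaluating z = -4x + 9y at each vertex:
  (0, 0): z = 0
  (7, 0): z = -28
  (1, 6): z = 50
  (0, 6): z = 54

Bounded optimum: z* = -28 at (7, 0).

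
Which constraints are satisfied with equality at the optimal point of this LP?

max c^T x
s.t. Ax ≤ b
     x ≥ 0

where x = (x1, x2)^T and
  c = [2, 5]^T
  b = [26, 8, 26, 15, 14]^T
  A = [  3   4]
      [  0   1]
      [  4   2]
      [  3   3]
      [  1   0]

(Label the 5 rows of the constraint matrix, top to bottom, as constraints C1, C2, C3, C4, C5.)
Optimal: x1 = 0, x2 = 5
Slack at optimum:
  C1: slack = 6
  C2: slack = 3
  C3: slack = 16
  C4: slack = 0 (binding)
  C5: slack = 14
  x1 ≥ 0: x1 = 0 (binding)
  x2 ≥ 0: x2 = 5
Binding constraints: C4, x1 ≥ 0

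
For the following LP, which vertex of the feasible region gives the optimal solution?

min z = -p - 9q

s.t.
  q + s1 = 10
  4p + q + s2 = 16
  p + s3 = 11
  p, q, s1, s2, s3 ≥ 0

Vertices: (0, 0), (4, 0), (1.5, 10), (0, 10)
(1.5, 10) with z = -91.5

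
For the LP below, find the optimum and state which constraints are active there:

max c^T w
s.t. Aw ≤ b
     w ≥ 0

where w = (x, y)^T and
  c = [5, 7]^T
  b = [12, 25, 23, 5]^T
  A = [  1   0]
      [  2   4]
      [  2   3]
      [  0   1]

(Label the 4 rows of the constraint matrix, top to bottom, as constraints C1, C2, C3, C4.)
Optimal: x = 11.5, y = 0
Binding: C3, y ≥ 0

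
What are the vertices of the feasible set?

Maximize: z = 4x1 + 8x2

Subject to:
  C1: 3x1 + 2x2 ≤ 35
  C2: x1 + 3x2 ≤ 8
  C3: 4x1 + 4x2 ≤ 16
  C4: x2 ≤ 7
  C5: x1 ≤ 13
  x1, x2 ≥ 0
Each vertex is the intersection of two constraint boundaries that also satisfies all remaining constraints:
  x1 = 0 and x2 = 0 → (0, 0)
  4x1 + 4x2 = 16 and x2 = 0 → (4, 0)
  x1 + 3x2 = 8 and 4x1 + 4x2 = 16 → (2, 2)
  x1 + 3x2 = 8 and x1 = 0 → (0, 2.667)

Vertices: (0, 0), (4, 0), (2, 2), (0, 2.667)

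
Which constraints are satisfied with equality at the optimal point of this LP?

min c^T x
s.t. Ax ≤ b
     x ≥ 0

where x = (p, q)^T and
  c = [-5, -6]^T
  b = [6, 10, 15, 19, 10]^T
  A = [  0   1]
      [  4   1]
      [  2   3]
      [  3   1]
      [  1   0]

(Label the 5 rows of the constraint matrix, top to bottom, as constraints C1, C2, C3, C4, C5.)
Optimal: p = 1.5, q = 4
Binding: C2, C3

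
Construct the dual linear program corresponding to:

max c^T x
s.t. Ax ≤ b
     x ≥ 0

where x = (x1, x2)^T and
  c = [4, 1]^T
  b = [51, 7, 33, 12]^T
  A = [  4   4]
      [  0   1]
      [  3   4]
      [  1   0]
Minimize: z = 51y1 + 7y2 + 33y3 + 12y4

Subject to:
  C1: -4y1 - 3y3 - y4 ≤ -4
  C2: -4y1 - y2 - 4y3 ≤ -1
  y1, y2, y3, y4 ≥ 0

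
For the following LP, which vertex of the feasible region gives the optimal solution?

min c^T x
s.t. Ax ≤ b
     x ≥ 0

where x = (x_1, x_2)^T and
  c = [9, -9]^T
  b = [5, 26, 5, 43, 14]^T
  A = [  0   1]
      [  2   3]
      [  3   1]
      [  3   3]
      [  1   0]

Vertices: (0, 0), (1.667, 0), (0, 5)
Evaluating z = 9x_1 - 9x_2 at each vertex:
  (0, 0): z = 0
  (1.667, 0): z = 15
  (0, 5): z = -45

The smallest value is z = -45, attained at (0, 5).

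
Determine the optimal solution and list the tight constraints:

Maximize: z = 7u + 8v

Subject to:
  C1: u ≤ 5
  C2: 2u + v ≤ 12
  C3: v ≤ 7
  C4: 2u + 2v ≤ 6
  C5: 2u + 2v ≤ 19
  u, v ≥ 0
Optimal: u = 0, v = 3
Binding: C4, u ≥ 0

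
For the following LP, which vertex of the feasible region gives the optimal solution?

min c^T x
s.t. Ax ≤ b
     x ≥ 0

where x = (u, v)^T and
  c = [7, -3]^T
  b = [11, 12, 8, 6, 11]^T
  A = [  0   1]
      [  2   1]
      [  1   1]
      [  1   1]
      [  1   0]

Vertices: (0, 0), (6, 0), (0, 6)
Evaluating z = 7u - 3v at each vertex:
  (0, 0): z = 0
  (6, 0): z = 42
  (0, 6): z = -18

The smallest value is z = -18, attained at (0, 6).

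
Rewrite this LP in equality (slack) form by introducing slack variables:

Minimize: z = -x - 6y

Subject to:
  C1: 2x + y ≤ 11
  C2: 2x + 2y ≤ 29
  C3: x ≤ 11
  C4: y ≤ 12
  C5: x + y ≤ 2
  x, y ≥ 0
min z = -x - 6y

s.t.
  2x + y + s1 = 11
  2x + 2y + s2 = 29
  x + s3 = 11
  y + s4 = 12
  x + y + s5 = 2
  x, y, s1, s2, s3, s4, s5 ≥ 0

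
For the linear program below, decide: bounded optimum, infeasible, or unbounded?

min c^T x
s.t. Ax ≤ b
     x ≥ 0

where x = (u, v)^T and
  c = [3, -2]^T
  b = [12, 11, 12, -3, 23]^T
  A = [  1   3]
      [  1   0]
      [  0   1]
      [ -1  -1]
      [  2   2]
The point (0, 4) satisfies every constraint, so the LP is feasible; the constraints give u ≤ 11 and v ≤ 12, which with u, v ≥ 0 keep the feasible region inside a bounded box. A feasible, bounded LP attains a finite optimum at a vertex.

Evaluating z = 3u - 2v at each vertex:
  (3, 0): z = 9
  (11, 0): z = 33
  (11, 0.3333): z = 32.33
  (0, 4): z = -8
  (0, 3): z = -6

The LP has an optimal solution: (0, 4) with z = -8.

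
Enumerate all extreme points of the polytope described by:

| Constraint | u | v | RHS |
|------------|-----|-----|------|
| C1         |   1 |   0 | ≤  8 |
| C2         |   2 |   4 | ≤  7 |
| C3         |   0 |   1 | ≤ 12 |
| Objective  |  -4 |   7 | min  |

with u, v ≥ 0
Each vertex is the intersection of two constraint boundaries that also satisfies all remaining constraints:
  u = 0 and v = 0 → (0, 0)
  2u + 4v = 7 and v = 0 → (3.5, 0)
  2u + 4v = 7 and u = 0 → (0, 1.75)

Vertices: (0, 0), (3.5, 0), (0, 1.75)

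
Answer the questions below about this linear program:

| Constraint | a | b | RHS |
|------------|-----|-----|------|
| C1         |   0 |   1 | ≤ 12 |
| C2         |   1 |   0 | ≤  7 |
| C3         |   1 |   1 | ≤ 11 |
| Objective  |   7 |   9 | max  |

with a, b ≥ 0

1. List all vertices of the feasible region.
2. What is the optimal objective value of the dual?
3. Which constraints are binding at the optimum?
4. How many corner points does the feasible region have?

1. (0, 0), (7, 0), (7, 4), (0, 11)
2. 99 (by strong duality, equal to the primal optimum)
3. C3, a ≥ 0
4. 4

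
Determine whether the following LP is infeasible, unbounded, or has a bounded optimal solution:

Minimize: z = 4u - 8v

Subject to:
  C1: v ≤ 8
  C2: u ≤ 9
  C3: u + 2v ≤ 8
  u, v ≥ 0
The point (0, 4) satisfies every constraint, so the LP is feasible; the constraints give u ≤ 9 and v ≤ 8, which with u, v ≥ 0 keep the feasible region inside a bounded box. A feasible, bounded LP attains a finite optimum at a vertex.

The LP has an optimal solution: (0, 4) with z = -32.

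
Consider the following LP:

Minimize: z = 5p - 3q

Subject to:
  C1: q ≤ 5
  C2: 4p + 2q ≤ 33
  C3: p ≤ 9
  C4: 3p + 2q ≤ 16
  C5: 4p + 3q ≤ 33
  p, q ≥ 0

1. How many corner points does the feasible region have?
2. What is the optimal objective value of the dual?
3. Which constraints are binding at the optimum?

1. 4
2. -15 (by strong duality, equal to the primal optimum)
3. C1, p ≥ 0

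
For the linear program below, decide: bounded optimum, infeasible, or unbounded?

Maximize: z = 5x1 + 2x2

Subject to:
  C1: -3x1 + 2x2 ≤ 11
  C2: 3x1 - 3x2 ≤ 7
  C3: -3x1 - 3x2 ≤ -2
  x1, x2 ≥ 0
Feasible point: (0, 1) satisfies every constraint, so the LP is feasible.
Direction d = (1, 1): for each constraint row a, a·d ≤ 0 —
  (-3)(1) + (2)(1) = -1 ≤ 0
  (3)(1) + (-3)(1) = 0 ≤ 0
  (-3)(1) + (-3)(1) = -6 ≤ 0
and d ≥ 0, so (0, 1) + t·d stays feasible for every t ≥ 0. Along this ray z = 5x1 + 2x2 changes by 7 per unit t, so z → +∞.

Unbounded: there is a feasible ray along which z → +∞.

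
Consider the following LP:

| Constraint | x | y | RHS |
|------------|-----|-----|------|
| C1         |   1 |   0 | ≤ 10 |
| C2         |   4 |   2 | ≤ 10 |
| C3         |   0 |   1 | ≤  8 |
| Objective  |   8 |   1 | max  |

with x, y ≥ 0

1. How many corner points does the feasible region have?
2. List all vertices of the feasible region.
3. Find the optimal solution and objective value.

1. 3
2. (0, 0), (2.5, 0), (0, 5)
3. x = 2.5, y = 0, z = 20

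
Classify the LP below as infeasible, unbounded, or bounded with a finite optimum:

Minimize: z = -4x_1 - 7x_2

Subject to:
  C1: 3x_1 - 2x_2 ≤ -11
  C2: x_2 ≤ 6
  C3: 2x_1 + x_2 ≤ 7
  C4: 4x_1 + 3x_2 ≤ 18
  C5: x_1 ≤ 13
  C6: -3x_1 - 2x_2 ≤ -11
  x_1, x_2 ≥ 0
The point (0, 6) satisfies every constraint, so the LP is feasible; the constraints give x_1 ≤ 13 and x_2 ≤ 6, which with x_1, x_2 ≥ 0 keep the feasible region inside a bounded box. A feasible, bounded LP attains a finite optimum at a vertex.

Bounded optimum: z* = -42 at (0, 6).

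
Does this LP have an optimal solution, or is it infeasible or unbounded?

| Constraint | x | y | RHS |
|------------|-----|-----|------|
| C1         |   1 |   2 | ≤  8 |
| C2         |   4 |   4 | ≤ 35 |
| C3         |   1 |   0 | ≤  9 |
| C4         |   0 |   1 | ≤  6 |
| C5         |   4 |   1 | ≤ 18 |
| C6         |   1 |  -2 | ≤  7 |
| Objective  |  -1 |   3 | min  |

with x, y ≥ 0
The point (4.5, 0) satisfies every constraint, so the LP is feasible; the constraints give x ≤ 9 and y ≤ 6, which with x, y ≥ 0 keep the feasible region inside a bounded box. A feasible, bounded LP attains a finite optimum at a vertex.

Evaluating z = -x + 3y at each vertex:
  (0, 0): z = 0
  (4.5, 0): z = -4.5
  (4, 2): z = 2
  (0, 4): z = 12

Feasible with finite optimum z* = -4.5 at (4.5, 0).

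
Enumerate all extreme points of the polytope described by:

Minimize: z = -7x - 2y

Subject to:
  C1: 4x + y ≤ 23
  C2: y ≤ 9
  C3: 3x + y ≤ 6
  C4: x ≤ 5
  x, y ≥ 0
Each vertex is the intersection of two constraint boundaries that also satisfies all remaining constraints:
  x = 0 and y = 0 → (0, 0)
  3x + y = 6 and y = 0 → (2, 0)
  3x + y = 6 and x = 0 → (0, 6)

Vertices: (0, 0), (2, 0), (0, 6)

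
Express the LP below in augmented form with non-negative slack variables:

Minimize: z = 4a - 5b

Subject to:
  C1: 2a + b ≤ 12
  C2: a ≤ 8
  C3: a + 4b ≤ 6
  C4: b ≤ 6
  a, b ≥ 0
min z = 4a - 5b

s.t.
  2a + b + s1 = 12
  a + s2 = 8
  a + 4b + s3 = 6
  b + s4 = 6
  a, b, s1, s2, s3, s4 ≥ 0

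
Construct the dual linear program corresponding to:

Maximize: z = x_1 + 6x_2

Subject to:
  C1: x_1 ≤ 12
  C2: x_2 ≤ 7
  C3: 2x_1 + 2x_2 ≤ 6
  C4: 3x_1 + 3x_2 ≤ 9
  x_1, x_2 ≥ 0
Minimize: z = 12y1 + 7y2 + 6y3 + 9y4

Subject to:
  C1: -y1 - 2y3 - 3y4 ≤ -1
  C2: -y2 - 2y3 - 3y4 ≤ -6
  y1, y2, y3, y4 ≥ 0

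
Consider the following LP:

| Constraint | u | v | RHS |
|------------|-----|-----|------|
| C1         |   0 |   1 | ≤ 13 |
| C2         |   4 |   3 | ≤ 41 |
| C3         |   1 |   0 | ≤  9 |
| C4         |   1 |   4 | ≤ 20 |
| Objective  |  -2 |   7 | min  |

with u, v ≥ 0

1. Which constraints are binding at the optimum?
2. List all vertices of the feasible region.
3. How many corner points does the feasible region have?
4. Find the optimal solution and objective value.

1. C3, v ≥ 0
2. (0, 0), (9, 0), (9, 1.667), (8, 3), (0, 5)
3. 5
4. u = 9, v = 0, z = -18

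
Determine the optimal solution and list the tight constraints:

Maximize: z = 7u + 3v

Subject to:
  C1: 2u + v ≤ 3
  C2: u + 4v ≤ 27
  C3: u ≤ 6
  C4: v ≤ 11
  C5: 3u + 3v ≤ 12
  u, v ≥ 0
Optimal: u = 1.5, v = 0
Slack at optimum:
  C1: slack = 0 (binding)
  C2: slack = 25.5
  C3: slack = 4.5
  C4: slack = 11
  C5: slack = 7.5
  u ≥ 0: u = 1.5
  v ≥ 0: v = 0 (binding)
Binding constraints: C1, v ≥ 0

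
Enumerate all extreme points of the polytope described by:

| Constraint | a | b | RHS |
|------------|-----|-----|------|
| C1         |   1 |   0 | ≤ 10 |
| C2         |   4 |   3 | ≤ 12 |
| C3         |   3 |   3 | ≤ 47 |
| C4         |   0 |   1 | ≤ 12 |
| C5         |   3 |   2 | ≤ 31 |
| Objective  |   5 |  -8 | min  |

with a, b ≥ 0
Each vertex is the intersection of two constraint boundaries that also satisfies all remaining constraints:
  a = 0 and b = 0 → (0, 0)
  4a + 3b = 12 and b = 0 → (3, 0)
  4a + 3b = 12 and a = 0 → (0, 4)

Vertices: (0, 0), (3, 0), (0, 4)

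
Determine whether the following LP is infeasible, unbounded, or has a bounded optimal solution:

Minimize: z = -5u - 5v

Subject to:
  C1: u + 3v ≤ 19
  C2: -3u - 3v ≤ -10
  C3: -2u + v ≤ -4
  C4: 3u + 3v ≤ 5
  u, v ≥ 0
C4 requires 3u + 3v ≤ 5, while C2 (-3u - 3v ≤ -10) is equivalent to 3u + 3v ≥ 10. Together they would need 10 ≤ 3u + 3v ≤ 5, which is impossible since 10 > 5. No point satisfies all constraints.

Infeasible — the constraint set is empty.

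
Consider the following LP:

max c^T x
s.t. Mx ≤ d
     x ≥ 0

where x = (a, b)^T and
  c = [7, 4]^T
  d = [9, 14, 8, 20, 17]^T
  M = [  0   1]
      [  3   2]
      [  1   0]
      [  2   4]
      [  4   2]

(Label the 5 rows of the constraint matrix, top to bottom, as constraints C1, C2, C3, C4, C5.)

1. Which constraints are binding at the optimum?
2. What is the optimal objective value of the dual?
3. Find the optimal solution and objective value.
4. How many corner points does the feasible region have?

1. C2, C5
2. 31 (by strong duality, equal to the primal optimum)
3. a = 3, b = 2.5, z = 31
4. 5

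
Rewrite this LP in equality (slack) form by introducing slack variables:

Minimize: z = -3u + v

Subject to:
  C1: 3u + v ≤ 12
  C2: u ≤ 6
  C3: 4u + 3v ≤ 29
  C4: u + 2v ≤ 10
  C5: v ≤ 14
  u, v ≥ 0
min z = -3u + v

s.t.
  3u + v + s1 = 12
  u + s2 = 6
  4u + 3v + s3 = 29
  u + 2v + s4 = 10
  v + s5 = 14
  u, v, s1, s2, s3, s4, s5 ≥ 0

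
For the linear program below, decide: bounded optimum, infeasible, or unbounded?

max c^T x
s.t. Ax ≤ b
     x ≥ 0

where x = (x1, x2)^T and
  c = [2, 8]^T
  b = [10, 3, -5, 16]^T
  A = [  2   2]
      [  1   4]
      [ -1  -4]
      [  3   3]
One constraint requires x1 + 4x2 ≤ 3, while the constraint -x1 - 4x2 ≤ -5 is equivalent to x1 + 4x2 ≥ 5. Together they would need 5 ≤ x1 + 4x2 ≤ 3, which is impossible since 5 > 3. No point satisfies all constraints.

Infeasible: no point satisfies all constraints simultaneously.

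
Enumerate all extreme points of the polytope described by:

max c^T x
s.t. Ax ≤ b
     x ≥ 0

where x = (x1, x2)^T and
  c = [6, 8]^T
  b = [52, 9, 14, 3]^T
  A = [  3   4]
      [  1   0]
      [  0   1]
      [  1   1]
Each vertex is the intersection of two constraint boundaries that also satisfies all remaining constraints:
  x1 = 0 and x2 = 0 → (0, 0)
  x1 + x2 = 3 and x2 = 0 → (3, 0)
  x1 + x2 = 3 and x1 = 0 → (0, 3)

Vertices: (0, 0), (3, 0), (0, 3)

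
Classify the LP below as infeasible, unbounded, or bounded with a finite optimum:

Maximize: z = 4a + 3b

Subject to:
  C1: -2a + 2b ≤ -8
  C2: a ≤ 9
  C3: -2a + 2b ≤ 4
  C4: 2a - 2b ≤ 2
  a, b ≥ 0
C4 requires 2a - 2b ≤ 2, while C1 (-2a + 2b ≤ -8) is equivalent to 2a - 2b ≥ 8. Together they would need 8 ≤ 2a - 2b ≤ 2, which is impossible since 8 > 2. No point satisfies all constraints.

Infeasible — the constraint set is empty.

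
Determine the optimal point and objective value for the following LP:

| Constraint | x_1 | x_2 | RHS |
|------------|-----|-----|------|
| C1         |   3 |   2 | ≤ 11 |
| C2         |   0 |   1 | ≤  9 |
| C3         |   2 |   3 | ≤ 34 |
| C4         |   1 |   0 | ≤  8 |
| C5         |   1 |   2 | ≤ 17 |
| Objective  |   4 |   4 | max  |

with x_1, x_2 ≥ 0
Each vertex is the intersection of two constraint boundaries that also satisfies all remaining constraints:
  x_1 = 0 and x_2 = 0 → (0, 0)
  3x_1 + 2x_2 = 11 and x_2 = 0 → (3.667, 0)
  3x_1 + 2x_2 = 11 and x_1 = 0 → (0, 5.5)

Evaluating z = 4x_1 + 4x_2 at each vertex:
  (0, 0): z = 0
  (3.667, 0): z = 14.67
  (0, 5.5): z = 22

The maximum is at (0, 5.5) with z = 22.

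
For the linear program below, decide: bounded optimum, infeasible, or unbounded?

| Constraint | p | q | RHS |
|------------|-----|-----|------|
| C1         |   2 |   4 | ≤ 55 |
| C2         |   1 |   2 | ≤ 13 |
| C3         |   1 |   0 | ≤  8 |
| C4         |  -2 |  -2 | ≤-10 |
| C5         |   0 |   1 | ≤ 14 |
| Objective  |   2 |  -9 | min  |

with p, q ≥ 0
The point (0, 6.5) satisfies every constraint, so the LP is feasible; the constraints give p ≤ 8 and q ≤ 14, which with p, q ≥ 0 keep the feasible region inside a bounded box. A feasible, bounded LP attains a finite optimum at a vertex.

Evaluating z = 2p - 9q at each vertex:
  (5, 0): z = 10
  (8, 0): z = 16
  (8, 2.5): z = -6.5
  (0, 6.5): z = -58.5
  (0, 5): z = -45

Bounded optimum: z* = -58.5 at (0, 6.5).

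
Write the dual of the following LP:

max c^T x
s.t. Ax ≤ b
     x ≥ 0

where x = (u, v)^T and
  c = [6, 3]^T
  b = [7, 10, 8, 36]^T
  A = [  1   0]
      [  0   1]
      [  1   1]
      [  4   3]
Minimize: z = 7y1 + 10y2 + 8y3 + 36y4

Subject to:
  C1: -y1 - y3 - 4y4 ≤ -6
  C2: -y2 - y3 - 3y4 ≤ -3
  y1, y2, y3, y4 ≥ 0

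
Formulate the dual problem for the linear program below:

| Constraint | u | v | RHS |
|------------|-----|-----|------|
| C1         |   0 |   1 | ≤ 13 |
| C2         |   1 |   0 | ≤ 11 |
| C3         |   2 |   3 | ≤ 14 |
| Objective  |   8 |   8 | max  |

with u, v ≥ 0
Minimize: z = 13y1 + 11y2 + 14y3

Subject to:
  C1: -y2 - 2y3 ≤ -8
  C2: -y1 - 3y3 ≤ -8
  y1, y2, y3 ≥ 0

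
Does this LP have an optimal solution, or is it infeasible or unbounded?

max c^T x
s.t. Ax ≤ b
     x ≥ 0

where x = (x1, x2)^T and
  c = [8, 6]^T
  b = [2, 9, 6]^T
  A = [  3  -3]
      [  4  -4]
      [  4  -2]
Feasible point: (0, 0) satisfies every constraint, so the LP is feasible.
Direction d = (0, 1): for each constraint row a, a·d ≤ 0 —
  (3)(0) + (-3)(1) = -3 ≤ 0
  (4)(0) + (-4)(1) = -4 ≤ 0
  (4)(0) + (-2)(1) = -2 ≤ 0
and d ≥ 0, so (0, 0) + t·d stays feasible for every t ≥ 0. Along this ray z = 8x1 + 6x2 changes by 6 per unit t, so z → +∞.

The LP is unbounded; z can be made arbitrarily large.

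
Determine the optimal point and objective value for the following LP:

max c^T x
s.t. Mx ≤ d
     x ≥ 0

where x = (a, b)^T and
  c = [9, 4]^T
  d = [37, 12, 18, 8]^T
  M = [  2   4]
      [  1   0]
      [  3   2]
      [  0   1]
a = 6, b = 0, z = 54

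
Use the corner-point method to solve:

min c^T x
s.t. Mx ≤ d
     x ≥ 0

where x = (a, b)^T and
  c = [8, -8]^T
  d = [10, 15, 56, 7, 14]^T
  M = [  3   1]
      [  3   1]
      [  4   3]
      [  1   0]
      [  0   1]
Each vertex is the intersection of two constraint boundaries that also satisfies all remaining constraints:
  a = 0 and b = 0 → (0, 0)
  3a + b = 10 and b = 0 → (3.333, 0)
  3a + b = 10 and a = 0 → (0, 10)

Evaluating z = 8a - 8b at each vertex:
  (0, 0): z = 0
  (3.333, 0): z = 26.67
  (0, 10): z = -80

The minimum is at (0, 10) with z = -80.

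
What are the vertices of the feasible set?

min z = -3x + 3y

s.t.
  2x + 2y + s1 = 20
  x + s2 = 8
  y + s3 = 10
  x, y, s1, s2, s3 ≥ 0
Each vertex is the intersection of two constraint boundaries that also satisfies all remaining constraints:
  x = 0 and y = 0 → (0, 0)
  x = 8 and y = 0 → (8, 0)
  2x + 2y = 20 and x = 8 → (8, 2)
  2x + 2y = 20 and y = 10 → (0, 10)

Vertices: (0, 0), (8, 0), (8, 2), (0, 10)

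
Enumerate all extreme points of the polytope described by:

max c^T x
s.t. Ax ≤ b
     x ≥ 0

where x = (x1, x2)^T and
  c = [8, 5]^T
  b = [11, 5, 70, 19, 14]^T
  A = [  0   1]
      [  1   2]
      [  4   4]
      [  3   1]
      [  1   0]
Each vertex is the intersection of two constraint boundaries that also satisfies all remaining constraints:
  x1 = 0 and x2 = 0 → (0, 0)
  x1 + 2x2 = 5 and x2 = 0 → (5, 0)
  x1 + 2x2 = 5 and x1 = 0 → (0, 2.5)

Vertices: (0, 0), (5, 0), (0, 2.5)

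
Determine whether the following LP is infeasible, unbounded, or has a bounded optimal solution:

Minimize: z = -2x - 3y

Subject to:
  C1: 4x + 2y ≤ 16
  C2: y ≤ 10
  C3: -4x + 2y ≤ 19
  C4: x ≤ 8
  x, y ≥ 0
The point (0, 8) satisfies every constraint, so the LP is feasible; the constraints give x ≤ 8 and y ≤ 10, which with x, y ≥ 0 keep the feasible region inside a bounded box. A feasible, bounded LP attains a finite optimum at a vertex.

Evaluating z = -2x - 3y at each vertex:
  (0, 0): z = 0
  (4, 0): z = -8
  (0, 8): z = -24

Feasible with finite optimum z* = -24 at (0, 8).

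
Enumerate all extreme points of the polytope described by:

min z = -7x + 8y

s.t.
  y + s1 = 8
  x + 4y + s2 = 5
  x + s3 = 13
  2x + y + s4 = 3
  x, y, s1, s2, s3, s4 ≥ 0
Each vertex is the intersection of two constraint boundaries that also satisfies all remaining constraints:
  x = 0 and y = 0 → (0, 0)
  2x + y = 3 and y = 0 → (1.5, 0)
  x + 4y = 5 and 2x + y = 3 → (1, 1)
  x + 4y = 5 and x = 0 → (0, 1.25)

Vertices: (0, 0), (1.5, 0), (1, 1), (0, 1.25)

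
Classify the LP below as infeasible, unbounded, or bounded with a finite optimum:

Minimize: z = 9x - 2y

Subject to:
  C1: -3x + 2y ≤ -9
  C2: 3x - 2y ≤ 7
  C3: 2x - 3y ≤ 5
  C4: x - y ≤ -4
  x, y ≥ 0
C2 requires 3x - 2y ≤ 7, while C1 (-3x + 2y ≤ -9) is equivalent to 3x - 2y ≥ 9. Together they would need 9 ≤ 3x - 2y ≤ 7, which is impossible since 9 > 7. No point satisfies all constraints.

Infeasible: no point satisfies all constraints simultaneously.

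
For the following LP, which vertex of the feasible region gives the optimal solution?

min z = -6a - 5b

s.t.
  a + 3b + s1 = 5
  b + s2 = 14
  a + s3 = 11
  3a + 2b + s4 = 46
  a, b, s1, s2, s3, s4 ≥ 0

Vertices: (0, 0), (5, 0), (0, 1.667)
Evaluating z = -6a - 5b at each vertex:
  (0, 0): z = 0
  (5, 0): z = -30
  (0, 1.667): z = -8.333

The smallest value is z = -30, attained at (5, 0).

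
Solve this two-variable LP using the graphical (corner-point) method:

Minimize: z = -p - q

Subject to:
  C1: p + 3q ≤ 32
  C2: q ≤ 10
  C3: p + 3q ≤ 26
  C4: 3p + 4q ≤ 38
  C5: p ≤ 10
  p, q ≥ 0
Each vertex is the intersection of two constraint boundaries that also satisfies all remaining constraints:
  p = 0 and q = 0 → (0, 0)
  p = 10 and q = 0 → (10, 0)
  3p + 4q = 38 and p = 10 → (10, 2)
  p + 3q = 26 and 3p + 4q = 38 → (2, 8)
  p + 3q = 26 and p = 0 → (0, 8.667)

Evaluating z = -p - q at each vertex:
  (0, 0): z = 0
  (10, 0): z = -10
  (10, 2): z = -12
  (2, 8): z = -10
  (0, 8.667): z = -8.667

The minimum is at (10, 2) with z = -12.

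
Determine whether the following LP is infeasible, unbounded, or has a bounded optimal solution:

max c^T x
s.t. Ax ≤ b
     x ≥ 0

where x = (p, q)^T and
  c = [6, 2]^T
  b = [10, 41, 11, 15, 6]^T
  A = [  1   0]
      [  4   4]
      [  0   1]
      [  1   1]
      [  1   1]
The point (6, 0) satisfies every constraint, so the LP is feasible; the constraints give p ≤ 10 and q ≤ 11, which with p, q ≥ 0 keep the feasible region inside a bounded box. A feasible, bounded LP attains a finite optimum at a vertex.

Evaluating z = 6p + 2q at each vertex:
  (0, 0): z = 0
  (6, 0): z = 36
  (0, 6): z = 12

Feasible with finite optimum z* = 36 at (6, 0).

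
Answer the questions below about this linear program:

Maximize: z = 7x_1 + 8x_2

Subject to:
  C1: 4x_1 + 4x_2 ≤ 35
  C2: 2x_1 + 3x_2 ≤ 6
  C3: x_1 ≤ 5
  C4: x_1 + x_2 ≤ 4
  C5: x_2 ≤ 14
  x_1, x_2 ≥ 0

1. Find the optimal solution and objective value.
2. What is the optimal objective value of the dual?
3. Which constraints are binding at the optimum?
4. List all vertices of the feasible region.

1. x_1 = 3, x_2 = 0, z = 21
2. 21 (by strong duality, equal to the primal optimum)
3. C2, x_2 ≥ 0
4. (0, 0), (3, 0), (0, 2)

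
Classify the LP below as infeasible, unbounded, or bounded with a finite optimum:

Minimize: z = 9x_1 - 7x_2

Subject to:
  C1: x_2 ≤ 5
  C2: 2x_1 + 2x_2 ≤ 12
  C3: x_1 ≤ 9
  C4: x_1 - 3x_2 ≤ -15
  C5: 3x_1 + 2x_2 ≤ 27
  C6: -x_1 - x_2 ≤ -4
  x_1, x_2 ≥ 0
The point (0, 5) satisfies every constraint, so the LP is feasible; the constraints give x_1 ≤ 9 and x_2 ≤ 5, which with x_1, x_2 ≥ 0 keep the feasible region inside a bounded box. A feasible, bounded LP attains a finite optimum at a vertex.

Evaluating z = 9x_1 - 7x_2 at each vertex:
  (0, 5): z = -35

Feasible with finite optimum z* = -35 at (0, 5).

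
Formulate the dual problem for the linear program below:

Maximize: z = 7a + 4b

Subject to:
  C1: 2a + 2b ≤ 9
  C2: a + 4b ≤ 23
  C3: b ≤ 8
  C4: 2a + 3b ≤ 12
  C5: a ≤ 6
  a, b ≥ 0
Minimize: z = 9y1 + 23y2 + 8y3 + 12y4 + 6y5

Subject to:
  C1: -2y1 - y2 - 2y4 - y5 ≤ -7
  C2: -2y1 - 4y2 - y3 - 3y4 ≤ -4
  y1, y2, y3, y4, y5 ≥ 0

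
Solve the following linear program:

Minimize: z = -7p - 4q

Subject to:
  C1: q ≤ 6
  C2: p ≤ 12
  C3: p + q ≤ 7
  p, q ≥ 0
Each vertex is the intersection of two constraint boundaries that also satisfies all remaining constraints:
  p = 0 and q = 0 → (0, 0)
  p + q = 7 and q = 0 → (7, 0)
  q = 6 and p + q = 7 → (1, 6)
  q = 6 and p = 0 → (0, 6)

Evaluating z = -7p - 4q at each vertex:
  (0, 0): z = 0
  (7, 0): z = -49
  (1, 6): z = -31
  (0, 6): z = -24

The minimum is at (7, 0) with z = -49.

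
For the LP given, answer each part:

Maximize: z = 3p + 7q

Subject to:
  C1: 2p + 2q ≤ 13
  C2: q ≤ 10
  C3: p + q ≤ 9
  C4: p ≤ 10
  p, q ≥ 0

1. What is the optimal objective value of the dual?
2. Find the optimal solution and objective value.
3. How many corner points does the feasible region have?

1. 45.5 (by strong duality, equal to the primal optimum)
2. p = 0, q = 6.5, z = 45.5
3. 3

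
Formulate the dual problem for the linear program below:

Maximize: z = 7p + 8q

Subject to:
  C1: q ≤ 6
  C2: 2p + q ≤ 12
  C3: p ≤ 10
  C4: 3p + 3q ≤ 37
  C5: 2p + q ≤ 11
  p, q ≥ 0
Minimize: z = 6y1 + 12y2 + 10y3 + 37y4 + 11y5

Subject to:
  C1: -2y2 - y3 - 3y4 - 2y5 ≤ -7
  C2: -y1 - y2 - 3y4 - y5 ≤ -8
  y1, y2, y3, y4, y5 ≥ 0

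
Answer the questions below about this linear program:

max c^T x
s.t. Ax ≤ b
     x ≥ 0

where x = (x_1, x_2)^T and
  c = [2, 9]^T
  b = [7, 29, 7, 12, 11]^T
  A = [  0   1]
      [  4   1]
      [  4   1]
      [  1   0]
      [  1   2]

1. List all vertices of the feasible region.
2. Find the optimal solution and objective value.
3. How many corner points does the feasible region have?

1. (0, 0), (1.75, 0), (0.4286, 5.286), (0, 5.5)
2. x_1 = 0, x_2 = 5.5, z = 49.5
3. 4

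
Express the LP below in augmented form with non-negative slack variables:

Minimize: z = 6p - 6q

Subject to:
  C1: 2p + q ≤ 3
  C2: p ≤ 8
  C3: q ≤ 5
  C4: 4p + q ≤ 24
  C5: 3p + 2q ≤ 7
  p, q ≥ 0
min z = 6p - 6q

s.t.
  2p + q + s1 = 3
  p + s2 = 8
  q + s3 = 5
  4p + q + s4 = 24
  3p + 2q + s5 = 7
  p, q, s1, s2, s3, s4, s5 ≥ 0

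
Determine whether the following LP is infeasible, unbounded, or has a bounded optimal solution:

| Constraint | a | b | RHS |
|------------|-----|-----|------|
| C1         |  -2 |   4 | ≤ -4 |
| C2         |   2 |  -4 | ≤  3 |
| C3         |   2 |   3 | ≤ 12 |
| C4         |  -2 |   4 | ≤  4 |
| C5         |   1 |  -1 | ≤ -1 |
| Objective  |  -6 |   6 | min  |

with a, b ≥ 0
C2 requires 2a - 4b ≤ 3, while C1 (-2a + 4b ≤ -4) is equivalent to 2a - 4b ≥ 4. Together they would need 4 ≤ 2a - 4b ≤ 3, which is impossible since 4 > 3. No point satisfies all constraints.

The feasible region is empty; the LP is infeasible.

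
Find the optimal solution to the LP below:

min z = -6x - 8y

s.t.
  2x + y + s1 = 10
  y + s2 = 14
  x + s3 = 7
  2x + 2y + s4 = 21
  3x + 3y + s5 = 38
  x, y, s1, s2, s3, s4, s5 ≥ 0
Each vertex is the intersection of two constraint boundaries that also satisfies all remaining constraints:
  x = 0 and y = 0 → (0, 0)
  2x + y = 10 and y = 0 → (5, 0)
  2x + y = 10 and x = 0 → (0, 10)

Evaluating z = -6x - 8y at each vertex:
  (0, 0): z = 0
  (5, 0): z = -30
  (0, 10): z = -80

The minimum is at (0, 10) with z = -80.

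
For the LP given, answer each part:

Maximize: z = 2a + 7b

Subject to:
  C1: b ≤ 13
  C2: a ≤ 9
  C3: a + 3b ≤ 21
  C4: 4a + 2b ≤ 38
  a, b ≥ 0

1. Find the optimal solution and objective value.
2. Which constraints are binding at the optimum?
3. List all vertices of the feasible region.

1. a = 0, b = 7, z = 49
2. C3, a ≥ 0
3. (0, 0), (9, 0), (9, 1), (7.2, 4.6), (0, 7)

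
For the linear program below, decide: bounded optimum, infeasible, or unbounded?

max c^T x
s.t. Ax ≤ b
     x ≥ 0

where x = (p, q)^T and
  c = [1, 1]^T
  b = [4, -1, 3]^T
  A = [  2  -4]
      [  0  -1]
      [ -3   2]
Feasible point: (0, 1) satisfies every constraint, so the LP is feasible.
Direction d = (1, 1): for each constraint row a, a·d ≤ 0 —
  (2)(1) + (-4)(1) = -2 ≤ 0
  (0)(1) + (-1)(1) = -1 ≤ 0
  (-3)(1) + (2)(1) = -1 ≤ 0
and d ≥ 0, so (0, 1) + t·d stays feasible for every t ≥ 0. Along this ray z = p + q changes by 2 per unit t, so z → +∞.

Unbounded — the objective can increase without bound over the feasible region.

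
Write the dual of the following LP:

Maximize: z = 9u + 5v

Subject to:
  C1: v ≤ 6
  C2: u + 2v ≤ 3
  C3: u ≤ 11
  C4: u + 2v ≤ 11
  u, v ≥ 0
Minimize: z = 6y1 + 3y2 + 11y3 + 11y4

Subject to:
  C1: -y2 - y3 - y4 ≤ -9
  C2: -y1 - 2y2 - 2y4 ≤ -5
  y1, y2, y3, y4 ≥ 0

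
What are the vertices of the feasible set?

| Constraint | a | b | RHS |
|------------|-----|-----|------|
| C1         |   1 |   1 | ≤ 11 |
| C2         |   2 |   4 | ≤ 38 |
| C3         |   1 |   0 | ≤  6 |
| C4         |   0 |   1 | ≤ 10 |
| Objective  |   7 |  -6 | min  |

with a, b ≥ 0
Each vertex is the intersection of two constraint boundaries that also satisfies all remaining constraints:
  a = 0 and b = 0 → (0, 0)
  a = 6 and b = 0 → (6, 0)
  a + b = 11 and a = 6 → (6, 5)
  a + b = 11 and 2a + 4b = 38 → (3, 8)
  2a + 4b = 38 and a = 0 → (0, 9.5)

Vertices: (0, 0), (6, 0), (6, 5), (3, 8), (0, 9.5)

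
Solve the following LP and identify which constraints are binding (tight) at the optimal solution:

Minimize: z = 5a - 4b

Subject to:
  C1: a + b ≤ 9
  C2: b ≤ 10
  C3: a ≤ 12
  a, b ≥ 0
Optimal: a = 0, b = 9
Binding: C1, a ≥ 0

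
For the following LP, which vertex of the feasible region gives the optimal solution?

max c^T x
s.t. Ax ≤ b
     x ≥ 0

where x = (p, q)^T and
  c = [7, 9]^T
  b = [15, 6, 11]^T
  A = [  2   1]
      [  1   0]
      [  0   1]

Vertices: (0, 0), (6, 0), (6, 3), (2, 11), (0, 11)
Evaluating z = 7p + 9q at each vertex:
  (0, 0): z = 0
  (6, 0): z = 42
  (6, 3): z = 69
  (2, 11): z = 113
  (0, 11): z = 99

The largest value is z = 113, attained at (2, 11).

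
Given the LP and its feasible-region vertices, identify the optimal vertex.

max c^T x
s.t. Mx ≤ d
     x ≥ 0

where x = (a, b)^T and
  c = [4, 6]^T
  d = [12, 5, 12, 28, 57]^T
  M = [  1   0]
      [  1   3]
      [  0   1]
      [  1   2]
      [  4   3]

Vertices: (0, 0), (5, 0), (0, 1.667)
(5, 0) with z = 20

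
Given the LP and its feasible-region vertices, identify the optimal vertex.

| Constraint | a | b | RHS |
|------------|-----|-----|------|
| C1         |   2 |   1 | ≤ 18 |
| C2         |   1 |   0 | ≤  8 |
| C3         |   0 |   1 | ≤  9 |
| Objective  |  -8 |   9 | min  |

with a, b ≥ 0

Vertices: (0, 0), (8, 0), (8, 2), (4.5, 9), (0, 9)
(8, 0) with z = -64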